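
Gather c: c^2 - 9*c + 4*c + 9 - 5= c^2 - 5*c + 4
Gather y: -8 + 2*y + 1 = 2*y - 7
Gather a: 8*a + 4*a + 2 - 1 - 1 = 12*a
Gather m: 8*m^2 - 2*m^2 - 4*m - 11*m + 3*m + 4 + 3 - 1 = 6*m^2 - 12*m + 6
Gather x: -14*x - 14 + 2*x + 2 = -12*x - 12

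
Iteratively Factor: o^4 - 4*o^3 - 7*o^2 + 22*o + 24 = (o + 1)*(o^3 - 5*o^2 - 2*o + 24) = (o + 1)*(o + 2)*(o^2 - 7*o + 12) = (o - 4)*(o + 1)*(o + 2)*(o - 3)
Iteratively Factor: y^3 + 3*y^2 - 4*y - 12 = (y - 2)*(y^2 + 5*y + 6) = (y - 2)*(y + 3)*(y + 2)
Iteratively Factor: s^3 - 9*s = (s + 3)*(s^2 - 3*s) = (s - 3)*(s + 3)*(s)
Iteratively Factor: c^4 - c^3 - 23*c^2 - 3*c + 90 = (c - 2)*(c^3 + c^2 - 21*c - 45) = (c - 2)*(c + 3)*(c^2 - 2*c - 15) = (c - 5)*(c - 2)*(c + 3)*(c + 3)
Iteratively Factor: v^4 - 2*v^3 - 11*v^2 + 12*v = (v - 1)*(v^3 - v^2 - 12*v) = v*(v - 1)*(v^2 - v - 12) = v*(v - 4)*(v - 1)*(v + 3)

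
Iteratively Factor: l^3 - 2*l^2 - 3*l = (l)*(l^2 - 2*l - 3) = l*(l + 1)*(l - 3)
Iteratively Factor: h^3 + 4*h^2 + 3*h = (h + 3)*(h^2 + h) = (h + 1)*(h + 3)*(h)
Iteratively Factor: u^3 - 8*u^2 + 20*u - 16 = (u - 2)*(u^2 - 6*u + 8) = (u - 2)^2*(u - 4)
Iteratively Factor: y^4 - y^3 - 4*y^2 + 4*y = (y)*(y^3 - y^2 - 4*y + 4) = y*(y - 2)*(y^2 + y - 2) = y*(y - 2)*(y - 1)*(y + 2)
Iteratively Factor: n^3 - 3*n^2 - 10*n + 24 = (n - 2)*(n^2 - n - 12) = (n - 2)*(n + 3)*(n - 4)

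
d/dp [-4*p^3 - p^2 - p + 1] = -12*p^2 - 2*p - 1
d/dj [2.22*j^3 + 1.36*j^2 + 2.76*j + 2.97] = 6.66*j^2 + 2.72*j + 2.76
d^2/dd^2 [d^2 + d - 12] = 2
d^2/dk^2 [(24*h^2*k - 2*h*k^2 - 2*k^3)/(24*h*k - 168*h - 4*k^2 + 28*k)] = (-k*(6*h - 2*k + 7)^2*(-12*h^2 + h*k + k^2) - (h + 3*k)*(6*h*k - 42*h - k^2 + 7*k)^2 + (6*h*k - 42*h - k^2 + 7*k)*(12*h^2*k - h*k^2 - k^3 + (6*h - 2*k + 7)*(-12*h^2 + 2*h*k + 3*k^2)))/(6*h*k - 42*h - k^2 + 7*k)^3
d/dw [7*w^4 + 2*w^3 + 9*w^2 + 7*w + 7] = 28*w^3 + 6*w^2 + 18*w + 7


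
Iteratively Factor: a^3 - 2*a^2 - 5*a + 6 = (a - 1)*(a^2 - a - 6) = (a - 1)*(a + 2)*(a - 3)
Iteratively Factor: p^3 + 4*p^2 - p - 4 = (p + 4)*(p^2 - 1) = (p + 1)*(p + 4)*(p - 1)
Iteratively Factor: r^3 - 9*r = (r - 3)*(r^2 + 3*r) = r*(r - 3)*(r + 3)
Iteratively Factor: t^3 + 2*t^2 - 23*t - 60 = (t - 5)*(t^2 + 7*t + 12) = (t - 5)*(t + 3)*(t + 4)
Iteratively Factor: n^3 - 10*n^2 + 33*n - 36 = (n - 3)*(n^2 - 7*n + 12) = (n - 4)*(n - 3)*(n - 3)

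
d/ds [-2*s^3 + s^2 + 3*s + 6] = -6*s^2 + 2*s + 3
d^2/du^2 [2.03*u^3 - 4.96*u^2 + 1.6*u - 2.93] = 12.18*u - 9.92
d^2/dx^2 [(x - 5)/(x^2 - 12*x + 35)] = 2/(x^3 - 21*x^2 + 147*x - 343)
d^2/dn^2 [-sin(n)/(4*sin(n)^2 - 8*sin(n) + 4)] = -(sin(n) + 4)*cos(n)^2/(4*(sin(n) - 1)^4)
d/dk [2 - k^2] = -2*k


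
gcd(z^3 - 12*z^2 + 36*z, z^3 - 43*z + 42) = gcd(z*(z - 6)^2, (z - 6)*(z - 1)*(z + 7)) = z - 6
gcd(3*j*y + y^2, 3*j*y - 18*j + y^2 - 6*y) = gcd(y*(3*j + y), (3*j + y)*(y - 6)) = 3*j + y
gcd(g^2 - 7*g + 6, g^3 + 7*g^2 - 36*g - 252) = g - 6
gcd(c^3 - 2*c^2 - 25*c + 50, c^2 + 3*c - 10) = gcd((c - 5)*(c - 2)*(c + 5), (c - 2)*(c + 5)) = c^2 + 3*c - 10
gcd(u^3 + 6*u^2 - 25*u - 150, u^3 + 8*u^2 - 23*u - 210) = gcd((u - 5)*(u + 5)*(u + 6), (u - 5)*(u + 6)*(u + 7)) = u^2 + u - 30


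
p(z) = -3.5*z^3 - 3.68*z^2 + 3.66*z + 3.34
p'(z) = -10.5*z^2 - 7.36*z + 3.66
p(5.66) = -728.46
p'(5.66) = -374.37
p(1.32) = -6.29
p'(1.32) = -24.35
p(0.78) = 2.29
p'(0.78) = -8.47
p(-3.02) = 55.13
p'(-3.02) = -69.88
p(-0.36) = 1.71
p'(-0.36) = 4.95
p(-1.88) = 6.71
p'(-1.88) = -19.61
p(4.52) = -378.51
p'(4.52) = -244.13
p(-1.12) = -0.46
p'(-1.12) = -1.27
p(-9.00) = 2223.82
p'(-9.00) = -780.60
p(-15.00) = 10932.94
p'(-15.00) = -2248.44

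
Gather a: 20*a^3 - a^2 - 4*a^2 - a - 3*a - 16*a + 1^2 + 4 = 20*a^3 - 5*a^2 - 20*a + 5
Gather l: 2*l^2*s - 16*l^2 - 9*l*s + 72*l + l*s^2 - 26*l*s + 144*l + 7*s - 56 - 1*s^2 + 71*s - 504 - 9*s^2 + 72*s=l^2*(2*s - 16) + l*(s^2 - 35*s + 216) - 10*s^2 + 150*s - 560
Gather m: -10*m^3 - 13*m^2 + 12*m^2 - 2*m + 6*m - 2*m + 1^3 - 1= -10*m^3 - m^2 + 2*m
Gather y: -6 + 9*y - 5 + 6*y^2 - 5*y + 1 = 6*y^2 + 4*y - 10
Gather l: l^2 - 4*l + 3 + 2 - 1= l^2 - 4*l + 4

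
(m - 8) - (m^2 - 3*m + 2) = -m^2 + 4*m - 10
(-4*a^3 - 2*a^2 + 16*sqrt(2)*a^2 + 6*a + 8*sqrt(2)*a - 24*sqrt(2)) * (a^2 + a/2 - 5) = -4*a^5 - 4*a^4 + 16*sqrt(2)*a^4 + 16*sqrt(2)*a^3 + 25*a^3 - 100*sqrt(2)*a^2 + 13*a^2 - 52*sqrt(2)*a - 30*a + 120*sqrt(2)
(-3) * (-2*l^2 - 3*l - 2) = 6*l^2 + 9*l + 6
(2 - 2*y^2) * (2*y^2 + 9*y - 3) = -4*y^4 - 18*y^3 + 10*y^2 + 18*y - 6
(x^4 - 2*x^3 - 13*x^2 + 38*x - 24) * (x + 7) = x^5 + 5*x^4 - 27*x^3 - 53*x^2 + 242*x - 168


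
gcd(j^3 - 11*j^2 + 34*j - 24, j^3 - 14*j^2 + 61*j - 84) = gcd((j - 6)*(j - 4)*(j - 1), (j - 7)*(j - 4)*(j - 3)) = j - 4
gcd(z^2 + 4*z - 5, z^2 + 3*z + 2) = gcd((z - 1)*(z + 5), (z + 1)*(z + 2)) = 1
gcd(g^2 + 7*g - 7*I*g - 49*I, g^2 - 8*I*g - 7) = g - 7*I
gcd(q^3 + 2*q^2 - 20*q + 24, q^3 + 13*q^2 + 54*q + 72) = q + 6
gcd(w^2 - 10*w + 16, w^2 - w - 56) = w - 8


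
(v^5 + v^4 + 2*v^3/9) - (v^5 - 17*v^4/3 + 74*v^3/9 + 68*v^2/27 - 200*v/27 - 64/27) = 20*v^4/3 - 8*v^3 - 68*v^2/27 + 200*v/27 + 64/27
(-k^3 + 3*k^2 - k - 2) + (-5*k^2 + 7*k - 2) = -k^3 - 2*k^2 + 6*k - 4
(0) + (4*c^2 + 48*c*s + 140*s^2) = 4*c^2 + 48*c*s + 140*s^2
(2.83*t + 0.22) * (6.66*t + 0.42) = 18.8478*t^2 + 2.6538*t + 0.0924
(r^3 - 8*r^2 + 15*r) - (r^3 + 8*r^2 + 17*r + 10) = -16*r^2 - 2*r - 10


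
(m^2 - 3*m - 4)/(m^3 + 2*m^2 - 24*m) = (m + 1)/(m*(m + 6))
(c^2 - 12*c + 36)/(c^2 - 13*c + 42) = (c - 6)/(c - 7)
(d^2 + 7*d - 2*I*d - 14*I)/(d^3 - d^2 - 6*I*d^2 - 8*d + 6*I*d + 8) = (d + 7)/(d^2 - d*(1 + 4*I) + 4*I)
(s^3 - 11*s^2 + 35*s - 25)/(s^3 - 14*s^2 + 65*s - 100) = (s - 1)/(s - 4)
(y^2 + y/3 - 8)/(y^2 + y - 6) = (y - 8/3)/(y - 2)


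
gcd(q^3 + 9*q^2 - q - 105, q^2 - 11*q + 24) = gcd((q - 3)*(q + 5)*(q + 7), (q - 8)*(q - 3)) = q - 3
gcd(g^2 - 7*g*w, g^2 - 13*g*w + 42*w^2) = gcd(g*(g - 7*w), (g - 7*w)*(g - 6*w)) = -g + 7*w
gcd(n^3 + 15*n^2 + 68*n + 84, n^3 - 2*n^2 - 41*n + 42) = n + 6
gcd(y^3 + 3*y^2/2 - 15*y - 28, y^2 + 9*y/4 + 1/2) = y + 2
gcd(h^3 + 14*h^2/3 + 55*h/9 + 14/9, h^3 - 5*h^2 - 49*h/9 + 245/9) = h + 7/3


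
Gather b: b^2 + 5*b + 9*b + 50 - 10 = b^2 + 14*b + 40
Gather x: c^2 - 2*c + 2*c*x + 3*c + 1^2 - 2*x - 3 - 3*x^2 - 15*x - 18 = c^2 + c - 3*x^2 + x*(2*c - 17) - 20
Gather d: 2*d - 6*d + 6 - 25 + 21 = 2 - 4*d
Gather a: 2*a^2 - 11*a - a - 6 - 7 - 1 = 2*a^2 - 12*a - 14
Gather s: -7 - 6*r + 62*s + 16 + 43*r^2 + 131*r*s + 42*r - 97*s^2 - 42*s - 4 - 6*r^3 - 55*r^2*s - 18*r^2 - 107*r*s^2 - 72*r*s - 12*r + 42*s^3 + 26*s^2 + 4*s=-6*r^3 + 25*r^2 + 24*r + 42*s^3 + s^2*(-107*r - 71) + s*(-55*r^2 + 59*r + 24) + 5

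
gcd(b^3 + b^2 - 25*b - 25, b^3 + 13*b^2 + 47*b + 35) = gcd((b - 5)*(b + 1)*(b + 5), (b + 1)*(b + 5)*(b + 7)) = b^2 + 6*b + 5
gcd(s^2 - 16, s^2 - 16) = s^2 - 16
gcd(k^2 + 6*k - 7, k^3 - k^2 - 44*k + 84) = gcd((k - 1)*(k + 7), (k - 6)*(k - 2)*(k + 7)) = k + 7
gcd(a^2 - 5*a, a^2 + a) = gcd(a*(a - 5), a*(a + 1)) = a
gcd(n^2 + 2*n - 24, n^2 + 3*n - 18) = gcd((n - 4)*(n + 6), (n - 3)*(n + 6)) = n + 6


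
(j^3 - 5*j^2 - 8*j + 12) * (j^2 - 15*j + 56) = j^5 - 20*j^4 + 123*j^3 - 148*j^2 - 628*j + 672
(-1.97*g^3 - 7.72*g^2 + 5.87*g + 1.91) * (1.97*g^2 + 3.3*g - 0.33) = -3.8809*g^5 - 21.7094*g^4 - 13.262*g^3 + 25.6813*g^2 + 4.3659*g - 0.6303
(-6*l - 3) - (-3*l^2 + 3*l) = 3*l^2 - 9*l - 3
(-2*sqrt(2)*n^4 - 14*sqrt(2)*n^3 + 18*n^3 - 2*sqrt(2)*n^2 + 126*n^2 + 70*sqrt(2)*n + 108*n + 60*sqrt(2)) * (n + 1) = -2*sqrt(2)*n^5 - 16*sqrt(2)*n^4 + 18*n^4 - 16*sqrt(2)*n^3 + 144*n^3 + 68*sqrt(2)*n^2 + 234*n^2 + 108*n + 130*sqrt(2)*n + 60*sqrt(2)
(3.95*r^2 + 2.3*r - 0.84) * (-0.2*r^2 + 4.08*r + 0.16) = -0.79*r^4 + 15.656*r^3 + 10.184*r^2 - 3.0592*r - 0.1344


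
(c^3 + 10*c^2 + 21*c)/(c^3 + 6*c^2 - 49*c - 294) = c*(c + 3)/(c^2 - c - 42)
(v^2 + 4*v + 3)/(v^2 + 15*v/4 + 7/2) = 4*(v^2 + 4*v + 3)/(4*v^2 + 15*v + 14)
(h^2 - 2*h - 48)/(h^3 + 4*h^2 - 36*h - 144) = (h - 8)/(h^2 - 2*h - 24)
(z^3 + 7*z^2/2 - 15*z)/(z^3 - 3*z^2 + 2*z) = (z^2 + 7*z/2 - 15)/(z^2 - 3*z + 2)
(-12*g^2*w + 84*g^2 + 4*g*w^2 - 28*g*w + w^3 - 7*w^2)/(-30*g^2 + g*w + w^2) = (-2*g*w + 14*g + w^2 - 7*w)/(-5*g + w)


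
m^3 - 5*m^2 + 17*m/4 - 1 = (m - 4)*(m - 1/2)^2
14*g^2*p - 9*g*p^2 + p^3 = p*(-7*g + p)*(-2*g + p)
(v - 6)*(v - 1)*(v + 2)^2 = v^4 - 3*v^3 - 18*v^2 - 4*v + 24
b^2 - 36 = (b - 6)*(b + 6)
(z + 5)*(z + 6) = z^2 + 11*z + 30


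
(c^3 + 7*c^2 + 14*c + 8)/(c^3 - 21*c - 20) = (c + 2)/(c - 5)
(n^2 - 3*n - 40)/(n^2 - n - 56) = (n + 5)/(n + 7)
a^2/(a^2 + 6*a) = a/(a + 6)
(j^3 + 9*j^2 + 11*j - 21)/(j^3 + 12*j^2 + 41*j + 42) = (j - 1)/(j + 2)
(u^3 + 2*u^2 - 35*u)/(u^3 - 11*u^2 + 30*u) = (u + 7)/(u - 6)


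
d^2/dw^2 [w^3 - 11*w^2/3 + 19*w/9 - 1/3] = 6*w - 22/3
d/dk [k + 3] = 1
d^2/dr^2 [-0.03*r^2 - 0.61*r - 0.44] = -0.0600000000000000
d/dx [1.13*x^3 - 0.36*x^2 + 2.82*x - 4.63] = 3.39*x^2 - 0.72*x + 2.82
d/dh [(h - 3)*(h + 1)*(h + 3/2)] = 3*h^2 - h - 6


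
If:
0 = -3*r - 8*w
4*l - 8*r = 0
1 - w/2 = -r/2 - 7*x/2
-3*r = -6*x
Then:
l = -32/39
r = -16/39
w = 2/13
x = -8/39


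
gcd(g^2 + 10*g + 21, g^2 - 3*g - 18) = g + 3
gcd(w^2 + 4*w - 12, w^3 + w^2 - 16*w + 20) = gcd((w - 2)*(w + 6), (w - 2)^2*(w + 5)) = w - 2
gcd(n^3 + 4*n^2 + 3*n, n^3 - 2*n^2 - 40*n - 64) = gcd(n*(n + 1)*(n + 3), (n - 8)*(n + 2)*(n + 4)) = 1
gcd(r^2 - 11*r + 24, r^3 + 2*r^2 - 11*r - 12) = r - 3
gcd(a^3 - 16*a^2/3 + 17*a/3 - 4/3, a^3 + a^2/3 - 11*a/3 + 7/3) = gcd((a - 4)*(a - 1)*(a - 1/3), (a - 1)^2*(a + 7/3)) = a - 1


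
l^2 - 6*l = l*(l - 6)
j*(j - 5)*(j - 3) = j^3 - 8*j^2 + 15*j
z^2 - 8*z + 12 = (z - 6)*(z - 2)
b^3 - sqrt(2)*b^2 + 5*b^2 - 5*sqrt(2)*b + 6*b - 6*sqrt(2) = (b + 2)*(b + 3)*(b - sqrt(2))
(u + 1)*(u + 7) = u^2 + 8*u + 7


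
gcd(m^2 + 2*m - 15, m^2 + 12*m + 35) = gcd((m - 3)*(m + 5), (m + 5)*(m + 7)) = m + 5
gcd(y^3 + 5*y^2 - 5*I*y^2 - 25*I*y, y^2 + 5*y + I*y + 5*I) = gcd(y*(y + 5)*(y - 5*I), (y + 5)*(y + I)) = y + 5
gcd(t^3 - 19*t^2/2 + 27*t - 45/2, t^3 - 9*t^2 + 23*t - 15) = t^2 - 8*t + 15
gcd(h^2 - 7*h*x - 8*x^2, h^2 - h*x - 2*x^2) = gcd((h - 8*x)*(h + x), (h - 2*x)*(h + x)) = h + x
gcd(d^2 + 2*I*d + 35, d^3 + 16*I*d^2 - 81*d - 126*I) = d + 7*I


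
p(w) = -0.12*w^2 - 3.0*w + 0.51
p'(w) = -0.24*w - 3.0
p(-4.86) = 12.26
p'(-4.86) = -1.83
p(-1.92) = 5.83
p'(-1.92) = -2.54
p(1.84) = -5.42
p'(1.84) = -3.44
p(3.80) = -12.62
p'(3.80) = -3.91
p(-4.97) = 12.46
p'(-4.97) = -1.81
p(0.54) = -1.14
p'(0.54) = -3.13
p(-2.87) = 8.13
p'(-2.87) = -2.31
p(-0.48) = 1.92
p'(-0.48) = -2.88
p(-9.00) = 17.79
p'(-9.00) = -0.84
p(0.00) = 0.51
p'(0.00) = -3.00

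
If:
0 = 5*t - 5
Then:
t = 1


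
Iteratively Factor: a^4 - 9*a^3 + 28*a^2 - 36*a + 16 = (a - 2)*(a^3 - 7*a^2 + 14*a - 8) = (a - 2)*(a - 1)*(a^2 - 6*a + 8) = (a - 4)*(a - 2)*(a - 1)*(a - 2)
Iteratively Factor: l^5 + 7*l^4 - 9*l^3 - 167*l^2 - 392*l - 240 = (l + 4)*(l^4 + 3*l^3 - 21*l^2 - 83*l - 60) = (l - 5)*(l + 4)*(l^3 + 8*l^2 + 19*l + 12) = (l - 5)*(l + 4)^2*(l^2 + 4*l + 3) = (l - 5)*(l + 3)*(l + 4)^2*(l + 1)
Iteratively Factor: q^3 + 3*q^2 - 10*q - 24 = (q + 2)*(q^2 + q - 12) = (q + 2)*(q + 4)*(q - 3)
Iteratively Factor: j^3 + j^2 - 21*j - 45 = (j + 3)*(j^2 - 2*j - 15) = (j - 5)*(j + 3)*(j + 3)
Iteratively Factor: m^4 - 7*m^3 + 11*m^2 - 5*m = (m - 5)*(m^3 - 2*m^2 + m) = (m - 5)*(m - 1)*(m^2 - m) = (m - 5)*(m - 1)^2*(m)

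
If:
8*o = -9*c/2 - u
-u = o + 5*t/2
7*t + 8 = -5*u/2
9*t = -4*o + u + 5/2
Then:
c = -2966/585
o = 751/260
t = -27/26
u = -19/65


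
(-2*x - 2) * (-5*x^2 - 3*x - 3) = 10*x^3 + 16*x^2 + 12*x + 6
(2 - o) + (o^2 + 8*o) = o^2 + 7*o + 2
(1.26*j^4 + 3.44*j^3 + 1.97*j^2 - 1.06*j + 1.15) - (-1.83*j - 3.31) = 1.26*j^4 + 3.44*j^3 + 1.97*j^2 + 0.77*j + 4.46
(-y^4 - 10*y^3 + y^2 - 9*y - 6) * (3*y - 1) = -3*y^5 - 29*y^4 + 13*y^3 - 28*y^2 - 9*y + 6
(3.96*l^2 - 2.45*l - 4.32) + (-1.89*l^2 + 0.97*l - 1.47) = 2.07*l^2 - 1.48*l - 5.79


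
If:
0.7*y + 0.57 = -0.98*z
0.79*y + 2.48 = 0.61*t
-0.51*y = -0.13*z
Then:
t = 3.90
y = -0.13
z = -0.49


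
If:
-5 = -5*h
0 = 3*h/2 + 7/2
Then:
No Solution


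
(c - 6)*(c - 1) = c^2 - 7*c + 6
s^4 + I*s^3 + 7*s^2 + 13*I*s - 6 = (s - 3*I)*(s + I)^2*(s + 2*I)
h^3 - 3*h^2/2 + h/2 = h*(h - 1)*(h - 1/2)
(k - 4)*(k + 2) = k^2 - 2*k - 8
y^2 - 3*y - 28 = (y - 7)*(y + 4)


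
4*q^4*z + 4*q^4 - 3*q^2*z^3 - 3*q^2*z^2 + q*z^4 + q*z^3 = (-2*q + z)^2*(q + z)*(q*z + q)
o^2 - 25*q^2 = (o - 5*q)*(o + 5*q)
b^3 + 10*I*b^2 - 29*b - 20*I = (b + I)*(b + 4*I)*(b + 5*I)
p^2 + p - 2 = (p - 1)*(p + 2)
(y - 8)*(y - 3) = y^2 - 11*y + 24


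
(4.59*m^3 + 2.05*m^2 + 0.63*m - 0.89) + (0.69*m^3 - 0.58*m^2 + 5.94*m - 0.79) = 5.28*m^3 + 1.47*m^2 + 6.57*m - 1.68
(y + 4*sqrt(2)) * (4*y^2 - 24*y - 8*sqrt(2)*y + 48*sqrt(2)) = 4*y^3 - 24*y^2 + 8*sqrt(2)*y^2 - 48*sqrt(2)*y - 64*y + 384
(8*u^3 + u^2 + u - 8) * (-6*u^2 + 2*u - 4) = -48*u^5 + 10*u^4 - 36*u^3 + 46*u^2 - 20*u + 32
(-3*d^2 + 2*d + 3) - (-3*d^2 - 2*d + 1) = 4*d + 2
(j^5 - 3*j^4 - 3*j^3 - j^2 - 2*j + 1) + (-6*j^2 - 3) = j^5 - 3*j^4 - 3*j^3 - 7*j^2 - 2*j - 2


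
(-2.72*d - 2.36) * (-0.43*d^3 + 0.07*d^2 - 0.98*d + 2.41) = 1.1696*d^4 + 0.8244*d^3 + 2.5004*d^2 - 4.2424*d - 5.6876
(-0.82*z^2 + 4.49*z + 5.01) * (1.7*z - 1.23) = -1.394*z^3 + 8.6416*z^2 + 2.9943*z - 6.1623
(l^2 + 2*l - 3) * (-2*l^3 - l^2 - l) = -2*l^5 - 5*l^4 + 3*l^3 + l^2 + 3*l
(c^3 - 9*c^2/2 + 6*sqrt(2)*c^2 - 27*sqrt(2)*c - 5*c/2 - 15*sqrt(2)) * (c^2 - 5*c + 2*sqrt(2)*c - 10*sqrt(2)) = c^5 - 19*c^4/2 + 8*sqrt(2)*c^4 - 76*sqrt(2)*c^3 + 44*c^3 - 431*c^2/2 + 160*sqrt(2)*c^2 + 100*sqrt(2)*c + 480*c + 300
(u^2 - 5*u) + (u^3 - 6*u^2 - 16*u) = u^3 - 5*u^2 - 21*u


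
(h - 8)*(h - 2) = h^2 - 10*h + 16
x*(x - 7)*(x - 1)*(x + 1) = x^4 - 7*x^3 - x^2 + 7*x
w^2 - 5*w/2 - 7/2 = (w - 7/2)*(w + 1)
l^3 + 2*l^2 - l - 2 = (l - 1)*(l + 1)*(l + 2)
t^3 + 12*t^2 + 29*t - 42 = (t - 1)*(t + 6)*(t + 7)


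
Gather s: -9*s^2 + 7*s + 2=-9*s^2 + 7*s + 2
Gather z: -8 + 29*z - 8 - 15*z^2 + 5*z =-15*z^2 + 34*z - 16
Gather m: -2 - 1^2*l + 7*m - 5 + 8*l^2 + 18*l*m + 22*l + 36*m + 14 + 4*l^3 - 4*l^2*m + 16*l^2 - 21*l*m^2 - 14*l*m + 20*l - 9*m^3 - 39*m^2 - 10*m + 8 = 4*l^3 + 24*l^2 + 41*l - 9*m^3 + m^2*(-21*l - 39) + m*(-4*l^2 + 4*l + 33) + 15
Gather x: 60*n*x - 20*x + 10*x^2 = 10*x^2 + x*(60*n - 20)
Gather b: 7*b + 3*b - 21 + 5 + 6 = 10*b - 10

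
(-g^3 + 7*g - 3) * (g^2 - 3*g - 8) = -g^5 + 3*g^4 + 15*g^3 - 24*g^2 - 47*g + 24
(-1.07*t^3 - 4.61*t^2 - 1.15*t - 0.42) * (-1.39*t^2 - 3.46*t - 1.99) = 1.4873*t^5 + 10.1101*t^4 + 19.6784*t^3 + 13.7367*t^2 + 3.7417*t + 0.8358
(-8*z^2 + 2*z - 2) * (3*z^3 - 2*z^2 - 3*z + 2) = -24*z^5 + 22*z^4 + 14*z^3 - 18*z^2 + 10*z - 4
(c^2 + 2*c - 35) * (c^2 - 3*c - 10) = c^4 - c^3 - 51*c^2 + 85*c + 350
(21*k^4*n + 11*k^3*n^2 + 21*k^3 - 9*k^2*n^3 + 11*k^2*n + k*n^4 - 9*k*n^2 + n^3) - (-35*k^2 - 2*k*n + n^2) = 21*k^4*n + 11*k^3*n^2 + 21*k^3 - 9*k^2*n^3 + 11*k^2*n + 35*k^2 + k*n^4 - 9*k*n^2 + 2*k*n + n^3 - n^2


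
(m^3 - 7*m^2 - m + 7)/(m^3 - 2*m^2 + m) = (m^2 - 6*m - 7)/(m*(m - 1))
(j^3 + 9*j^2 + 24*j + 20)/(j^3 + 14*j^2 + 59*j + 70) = (j + 2)/(j + 7)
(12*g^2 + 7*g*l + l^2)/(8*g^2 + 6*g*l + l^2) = (3*g + l)/(2*g + l)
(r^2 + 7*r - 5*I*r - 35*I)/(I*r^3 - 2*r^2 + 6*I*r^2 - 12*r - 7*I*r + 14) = (-I*r - 5)/(r^2 + r*(-1 + 2*I) - 2*I)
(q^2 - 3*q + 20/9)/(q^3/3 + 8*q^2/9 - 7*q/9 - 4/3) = (3*q - 5)/(q^2 + 4*q + 3)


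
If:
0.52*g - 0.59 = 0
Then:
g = 1.13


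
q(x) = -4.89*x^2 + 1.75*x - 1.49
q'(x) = 1.75 - 9.78*x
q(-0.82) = -6.21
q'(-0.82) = 9.77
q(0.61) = -2.24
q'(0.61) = -4.22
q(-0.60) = -4.30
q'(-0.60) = 7.62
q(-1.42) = -13.84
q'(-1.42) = 15.64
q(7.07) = -233.54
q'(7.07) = -67.39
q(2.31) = -23.54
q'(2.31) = -20.84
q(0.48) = -1.78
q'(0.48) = -2.94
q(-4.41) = -104.31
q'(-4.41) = 44.88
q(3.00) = -40.25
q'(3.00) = -27.59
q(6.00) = -167.03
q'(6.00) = -56.93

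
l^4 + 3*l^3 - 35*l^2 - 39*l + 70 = (l - 5)*(l - 1)*(l + 2)*(l + 7)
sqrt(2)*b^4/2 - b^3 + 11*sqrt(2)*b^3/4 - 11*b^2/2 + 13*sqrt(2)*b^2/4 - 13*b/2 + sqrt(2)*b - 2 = (b + 1/2)*(b + 4)*(b - sqrt(2))*(sqrt(2)*b/2 + sqrt(2)/2)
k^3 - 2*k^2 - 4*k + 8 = (k - 2)^2*(k + 2)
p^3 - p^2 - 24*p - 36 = (p - 6)*(p + 2)*(p + 3)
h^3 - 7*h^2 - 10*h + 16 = (h - 8)*(h - 1)*(h + 2)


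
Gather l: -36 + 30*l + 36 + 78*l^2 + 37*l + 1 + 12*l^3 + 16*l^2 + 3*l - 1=12*l^3 + 94*l^2 + 70*l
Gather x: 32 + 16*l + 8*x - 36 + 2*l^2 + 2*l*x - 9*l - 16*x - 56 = 2*l^2 + 7*l + x*(2*l - 8) - 60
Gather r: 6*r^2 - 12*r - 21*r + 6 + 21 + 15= 6*r^2 - 33*r + 42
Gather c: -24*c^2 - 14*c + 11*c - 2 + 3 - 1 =-24*c^2 - 3*c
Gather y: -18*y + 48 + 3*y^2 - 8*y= 3*y^2 - 26*y + 48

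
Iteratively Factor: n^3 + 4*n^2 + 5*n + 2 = (n + 1)*(n^2 + 3*n + 2) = (n + 1)^2*(n + 2)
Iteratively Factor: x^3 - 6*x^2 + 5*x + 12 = (x - 4)*(x^2 - 2*x - 3) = (x - 4)*(x - 3)*(x + 1)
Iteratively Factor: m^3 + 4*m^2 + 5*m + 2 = (m + 2)*(m^2 + 2*m + 1) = (m + 1)*(m + 2)*(m + 1)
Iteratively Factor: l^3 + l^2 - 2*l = (l)*(l^2 + l - 2) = l*(l - 1)*(l + 2)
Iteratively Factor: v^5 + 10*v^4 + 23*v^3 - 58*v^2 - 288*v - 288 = (v + 4)*(v^4 + 6*v^3 - v^2 - 54*v - 72) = (v + 2)*(v + 4)*(v^3 + 4*v^2 - 9*v - 36) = (v - 3)*(v + 2)*(v + 4)*(v^2 + 7*v + 12) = (v - 3)*(v + 2)*(v + 3)*(v + 4)*(v + 4)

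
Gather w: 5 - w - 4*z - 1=-w - 4*z + 4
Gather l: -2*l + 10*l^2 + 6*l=10*l^2 + 4*l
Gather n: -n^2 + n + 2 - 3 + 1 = -n^2 + n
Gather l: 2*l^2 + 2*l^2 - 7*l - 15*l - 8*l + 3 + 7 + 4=4*l^2 - 30*l + 14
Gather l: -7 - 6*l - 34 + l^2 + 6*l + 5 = l^2 - 36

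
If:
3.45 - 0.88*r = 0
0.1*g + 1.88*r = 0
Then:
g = -73.70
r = 3.92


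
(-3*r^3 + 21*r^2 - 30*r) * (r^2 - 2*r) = -3*r^5 + 27*r^4 - 72*r^3 + 60*r^2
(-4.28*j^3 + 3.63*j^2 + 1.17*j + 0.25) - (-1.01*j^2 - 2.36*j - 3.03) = -4.28*j^3 + 4.64*j^2 + 3.53*j + 3.28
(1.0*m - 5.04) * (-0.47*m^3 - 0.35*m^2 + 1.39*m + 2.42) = -0.47*m^4 + 2.0188*m^3 + 3.154*m^2 - 4.5856*m - 12.1968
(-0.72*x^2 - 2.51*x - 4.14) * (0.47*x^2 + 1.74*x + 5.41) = -0.3384*x^4 - 2.4325*x^3 - 10.2084*x^2 - 20.7827*x - 22.3974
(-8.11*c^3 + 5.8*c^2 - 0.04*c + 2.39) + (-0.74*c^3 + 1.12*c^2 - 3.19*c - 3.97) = -8.85*c^3 + 6.92*c^2 - 3.23*c - 1.58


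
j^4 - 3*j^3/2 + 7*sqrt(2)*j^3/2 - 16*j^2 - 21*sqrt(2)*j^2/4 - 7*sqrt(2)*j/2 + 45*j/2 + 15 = (j - 2)*(j + 1/2)*(j - 3*sqrt(2)/2)*(j + 5*sqrt(2))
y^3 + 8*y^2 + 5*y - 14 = (y - 1)*(y + 2)*(y + 7)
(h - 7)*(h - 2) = h^2 - 9*h + 14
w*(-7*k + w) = -7*k*w + w^2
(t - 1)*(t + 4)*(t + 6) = t^3 + 9*t^2 + 14*t - 24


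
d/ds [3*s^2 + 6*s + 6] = 6*s + 6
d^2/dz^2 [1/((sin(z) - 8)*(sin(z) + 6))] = (-4*sin(z)^4 + 6*sin(z)^3 - 190*sin(z)^2 + 84*sin(z) + 104)/((sin(z) - 8)^3*(sin(z) + 6)^3)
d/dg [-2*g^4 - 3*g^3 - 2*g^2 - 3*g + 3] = -8*g^3 - 9*g^2 - 4*g - 3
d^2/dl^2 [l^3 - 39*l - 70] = 6*l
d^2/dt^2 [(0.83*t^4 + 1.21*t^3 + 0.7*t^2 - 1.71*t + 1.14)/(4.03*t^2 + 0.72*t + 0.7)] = (26.959894*t^6 + 14.449968*t^5 + 16.630212*t^4 - 58.48529*t^3 + 107.778996*t^2 + 52.347804*t - 2.840248)/(65.450827*t^6 + 35.080344*t^5 + 40.373346*t^4 + 12.559968*t^3 + 7.01274*t^2 + 1.0584*t + 0.343)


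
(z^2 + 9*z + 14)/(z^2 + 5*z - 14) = (z + 2)/(z - 2)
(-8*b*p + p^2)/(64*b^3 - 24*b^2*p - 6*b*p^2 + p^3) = p/(-8*b^2 + 2*b*p + p^2)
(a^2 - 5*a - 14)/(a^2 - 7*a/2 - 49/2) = 2*(a + 2)/(2*a + 7)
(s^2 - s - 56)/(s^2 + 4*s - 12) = (s^2 - s - 56)/(s^2 + 4*s - 12)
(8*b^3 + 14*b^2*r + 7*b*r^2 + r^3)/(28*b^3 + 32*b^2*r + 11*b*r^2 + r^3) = (4*b^2 + 5*b*r + r^2)/(14*b^2 + 9*b*r + r^2)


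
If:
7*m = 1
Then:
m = 1/7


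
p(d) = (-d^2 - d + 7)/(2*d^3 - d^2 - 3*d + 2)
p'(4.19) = 0.02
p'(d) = (-2*d - 1)/(2*d^3 - d^2 - 3*d + 2) + (-6*d^2 + 2*d + 3)*(-d^2 - d + 7)/(2*d^3 - d^2 - 3*d + 2)^2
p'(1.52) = -7.22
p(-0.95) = 3.16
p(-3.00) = -0.02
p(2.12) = 0.04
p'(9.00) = 0.01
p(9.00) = -0.06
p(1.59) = 1.05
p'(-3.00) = -0.12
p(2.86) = -0.13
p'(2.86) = -0.05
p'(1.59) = -4.97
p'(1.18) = -115.50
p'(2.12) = -0.59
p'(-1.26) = -1635.35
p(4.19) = -0.12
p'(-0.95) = -5.70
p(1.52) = 1.47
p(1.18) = 12.52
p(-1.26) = 34.82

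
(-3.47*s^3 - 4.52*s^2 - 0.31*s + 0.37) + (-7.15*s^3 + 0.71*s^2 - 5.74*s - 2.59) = -10.62*s^3 - 3.81*s^2 - 6.05*s - 2.22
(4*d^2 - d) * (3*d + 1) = 12*d^3 + d^2 - d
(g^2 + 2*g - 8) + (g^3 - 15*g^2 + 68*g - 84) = g^3 - 14*g^2 + 70*g - 92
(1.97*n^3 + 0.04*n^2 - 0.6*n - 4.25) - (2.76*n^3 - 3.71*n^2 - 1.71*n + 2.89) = -0.79*n^3 + 3.75*n^2 + 1.11*n - 7.14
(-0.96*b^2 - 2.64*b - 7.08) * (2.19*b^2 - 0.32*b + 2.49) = -2.1024*b^4 - 5.4744*b^3 - 17.0508*b^2 - 4.308*b - 17.6292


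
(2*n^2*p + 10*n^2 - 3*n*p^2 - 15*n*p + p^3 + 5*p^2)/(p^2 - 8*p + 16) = (2*n^2*p + 10*n^2 - 3*n*p^2 - 15*n*p + p^3 + 5*p^2)/(p^2 - 8*p + 16)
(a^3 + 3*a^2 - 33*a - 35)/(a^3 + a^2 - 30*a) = (a^2 + 8*a + 7)/(a*(a + 6))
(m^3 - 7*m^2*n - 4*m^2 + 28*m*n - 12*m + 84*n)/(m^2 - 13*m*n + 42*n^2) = (m^2 - 4*m - 12)/(m - 6*n)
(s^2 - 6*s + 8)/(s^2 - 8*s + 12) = (s - 4)/(s - 6)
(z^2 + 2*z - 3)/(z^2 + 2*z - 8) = (z^2 + 2*z - 3)/(z^2 + 2*z - 8)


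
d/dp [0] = 0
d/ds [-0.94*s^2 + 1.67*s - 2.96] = 1.67 - 1.88*s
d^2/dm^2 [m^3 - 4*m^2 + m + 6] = 6*m - 8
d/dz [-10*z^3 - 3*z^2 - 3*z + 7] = -30*z^2 - 6*z - 3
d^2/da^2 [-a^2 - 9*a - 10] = -2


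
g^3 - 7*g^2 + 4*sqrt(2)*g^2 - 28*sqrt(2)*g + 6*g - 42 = (g - 7)*(g + sqrt(2))*(g + 3*sqrt(2))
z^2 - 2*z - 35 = (z - 7)*(z + 5)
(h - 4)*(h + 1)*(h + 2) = h^3 - h^2 - 10*h - 8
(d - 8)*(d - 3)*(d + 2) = d^3 - 9*d^2 + 2*d + 48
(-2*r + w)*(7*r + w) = -14*r^2 + 5*r*w + w^2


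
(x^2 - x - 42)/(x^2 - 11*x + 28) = (x + 6)/(x - 4)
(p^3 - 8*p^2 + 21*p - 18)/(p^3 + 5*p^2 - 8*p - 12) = (p^2 - 6*p + 9)/(p^2 + 7*p + 6)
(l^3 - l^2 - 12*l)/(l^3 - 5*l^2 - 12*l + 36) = l*(l - 4)/(l^2 - 8*l + 12)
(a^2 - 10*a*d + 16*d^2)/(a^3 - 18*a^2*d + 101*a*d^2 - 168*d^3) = (a - 2*d)/(a^2 - 10*a*d + 21*d^2)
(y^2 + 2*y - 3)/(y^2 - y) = (y + 3)/y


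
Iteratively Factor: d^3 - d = (d - 1)*(d^2 + d) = d*(d - 1)*(d + 1)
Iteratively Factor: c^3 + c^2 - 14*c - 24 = (c - 4)*(c^2 + 5*c + 6) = (c - 4)*(c + 2)*(c + 3)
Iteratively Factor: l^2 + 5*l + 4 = (l + 4)*(l + 1)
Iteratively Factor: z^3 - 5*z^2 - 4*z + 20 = (z - 5)*(z^2 - 4) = (z - 5)*(z + 2)*(z - 2)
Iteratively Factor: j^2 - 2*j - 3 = (j + 1)*(j - 3)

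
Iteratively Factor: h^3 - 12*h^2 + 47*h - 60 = (h - 3)*(h^2 - 9*h + 20) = (h - 5)*(h - 3)*(h - 4)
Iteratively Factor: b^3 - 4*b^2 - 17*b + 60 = (b - 3)*(b^2 - b - 20) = (b - 5)*(b - 3)*(b + 4)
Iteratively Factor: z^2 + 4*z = (z)*(z + 4)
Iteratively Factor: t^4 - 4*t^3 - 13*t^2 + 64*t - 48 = (t - 4)*(t^3 - 13*t + 12) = (t - 4)*(t - 3)*(t^2 + 3*t - 4) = (t - 4)*(t - 3)*(t - 1)*(t + 4)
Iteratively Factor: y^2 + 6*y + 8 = (y + 2)*(y + 4)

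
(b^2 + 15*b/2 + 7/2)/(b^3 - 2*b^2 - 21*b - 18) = (2*b^2 + 15*b + 7)/(2*(b^3 - 2*b^2 - 21*b - 18))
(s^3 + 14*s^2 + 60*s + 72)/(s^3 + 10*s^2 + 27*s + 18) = (s^2 + 8*s + 12)/(s^2 + 4*s + 3)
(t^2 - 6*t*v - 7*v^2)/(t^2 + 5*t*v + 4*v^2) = (t - 7*v)/(t + 4*v)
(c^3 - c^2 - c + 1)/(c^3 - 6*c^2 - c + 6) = (c - 1)/(c - 6)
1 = 1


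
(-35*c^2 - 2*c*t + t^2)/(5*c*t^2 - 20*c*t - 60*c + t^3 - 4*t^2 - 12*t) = (-7*c + t)/(t^2 - 4*t - 12)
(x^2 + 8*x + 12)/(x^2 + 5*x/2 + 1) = 2*(x + 6)/(2*x + 1)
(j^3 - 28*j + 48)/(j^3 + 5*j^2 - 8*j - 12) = (j - 4)/(j + 1)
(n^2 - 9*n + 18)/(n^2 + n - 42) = (n - 3)/(n + 7)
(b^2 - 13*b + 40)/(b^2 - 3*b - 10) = (b - 8)/(b + 2)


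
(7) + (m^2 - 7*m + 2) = m^2 - 7*m + 9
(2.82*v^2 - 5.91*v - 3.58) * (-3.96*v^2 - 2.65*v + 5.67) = -11.1672*v^4 + 15.9306*v^3 + 45.8277*v^2 - 24.0227*v - 20.2986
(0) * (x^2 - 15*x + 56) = 0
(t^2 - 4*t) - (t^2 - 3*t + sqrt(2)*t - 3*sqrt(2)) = -sqrt(2)*t - t + 3*sqrt(2)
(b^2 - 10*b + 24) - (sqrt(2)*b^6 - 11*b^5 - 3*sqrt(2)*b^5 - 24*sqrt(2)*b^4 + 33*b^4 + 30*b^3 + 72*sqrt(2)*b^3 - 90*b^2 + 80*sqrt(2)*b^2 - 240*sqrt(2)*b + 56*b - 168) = -sqrt(2)*b^6 + 3*sqrt(2)*b^5 + 11*b^5 - 33*b^4 + 24*sqrt(2)*b^4 - 72*sqrt(2)*b^3 - 30*b^3 - 80*sqrt(2)*b^2 + 91*b^2 - 66*b + 240*sqrt(2)*b + 192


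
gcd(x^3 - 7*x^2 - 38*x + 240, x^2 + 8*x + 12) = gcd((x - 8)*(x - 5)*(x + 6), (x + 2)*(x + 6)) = x + 6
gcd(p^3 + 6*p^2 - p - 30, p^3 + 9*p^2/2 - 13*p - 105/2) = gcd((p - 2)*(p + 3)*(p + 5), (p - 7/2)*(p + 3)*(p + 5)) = p^2 + 8*p + 15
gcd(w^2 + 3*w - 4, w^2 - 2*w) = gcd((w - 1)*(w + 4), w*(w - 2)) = 1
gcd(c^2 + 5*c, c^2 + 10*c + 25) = c + 5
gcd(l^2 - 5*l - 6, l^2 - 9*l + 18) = l - 6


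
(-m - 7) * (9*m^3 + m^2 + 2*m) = -9*m^4 - 64*m^3 - 9*m^2 - 14*m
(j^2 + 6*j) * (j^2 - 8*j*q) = j^4 - 8*j^3*q + 6*j^3 - 48*j^2*q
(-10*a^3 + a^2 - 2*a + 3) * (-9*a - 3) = 90*a^4 + 21*a^3 + 15*a^2 - 21*a - 9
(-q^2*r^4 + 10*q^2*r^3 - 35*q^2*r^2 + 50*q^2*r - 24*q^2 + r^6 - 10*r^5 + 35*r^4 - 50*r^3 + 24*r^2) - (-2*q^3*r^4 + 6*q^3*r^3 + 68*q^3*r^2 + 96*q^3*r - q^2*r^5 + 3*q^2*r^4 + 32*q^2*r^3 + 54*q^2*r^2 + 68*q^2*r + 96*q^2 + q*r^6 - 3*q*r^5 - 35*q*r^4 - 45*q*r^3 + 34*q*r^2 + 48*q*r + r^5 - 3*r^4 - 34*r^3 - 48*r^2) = 2*q^3*r^4 - 6*q^3*r^3 - 68*q^3*r^2 - 96*q^3*r + q^2*r^5 - 4*q^2*r^4 - 22*q^2*r^3 - 89*q^2*r^2 - 18*q^2*r - 120*q^2 - q*r^6 + 3*q*r^5 + 35*q*r^4 + 45*q*r^3 - 34*q*r^2 - 48*q*r + r^6 - 11*r^5 + 38*r^4 - 16*r^3 + 72*r^2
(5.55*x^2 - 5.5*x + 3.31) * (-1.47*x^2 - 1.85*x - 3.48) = -8.1585*x^4 - 2.1825*x^3 - 14.0047*x^2 + 13.0165*x - 11.5188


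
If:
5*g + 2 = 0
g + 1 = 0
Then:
No Solution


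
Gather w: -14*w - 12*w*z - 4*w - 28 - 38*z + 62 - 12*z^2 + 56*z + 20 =w*(-12*z - 18) - 12*z^2 + 18*z + 54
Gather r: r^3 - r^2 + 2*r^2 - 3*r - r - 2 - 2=r^3 + r^2 - 4*r - 4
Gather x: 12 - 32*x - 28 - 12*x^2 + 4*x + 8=-12*x^2 - 28*x - 8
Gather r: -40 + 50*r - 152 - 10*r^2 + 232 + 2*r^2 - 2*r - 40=-8*r^2 + 48*r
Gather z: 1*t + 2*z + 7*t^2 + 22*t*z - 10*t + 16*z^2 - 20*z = 7*t^2 - 9*t + 16*z^2 + z*(22*t - 18)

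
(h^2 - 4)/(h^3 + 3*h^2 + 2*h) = (h - 2)/(h*(h + 1))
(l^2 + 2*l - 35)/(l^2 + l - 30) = (l + 7)/(l + 6)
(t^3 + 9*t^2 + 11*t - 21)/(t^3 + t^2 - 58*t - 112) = (t^2 + 2*t - 3)/(t^2 - 6*t - 16)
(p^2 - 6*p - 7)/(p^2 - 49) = (p + 1)/(p + 7)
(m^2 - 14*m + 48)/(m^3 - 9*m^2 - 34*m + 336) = (m - 6)/(m^2 - m - 42)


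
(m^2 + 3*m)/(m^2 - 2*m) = (m + 3)/(m - 2)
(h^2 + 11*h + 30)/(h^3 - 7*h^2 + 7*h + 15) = (h^2 + 11*h + 30)/(h^3 - 7*h^2 + 7*h + 15)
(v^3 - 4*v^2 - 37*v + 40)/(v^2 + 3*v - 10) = (v^2 - 9*v + 8)/(v - 2)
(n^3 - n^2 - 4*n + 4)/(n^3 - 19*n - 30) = (n^2 - 3*n + 2)/(n^2 - 2*n - 15)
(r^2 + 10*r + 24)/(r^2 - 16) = (r + 6)/(r - 4)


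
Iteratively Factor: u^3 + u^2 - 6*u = (u + 3)*(u^2 - 2*u) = u*(u + 3)*(u - 2)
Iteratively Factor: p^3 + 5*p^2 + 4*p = (p + 1)*(p^2 + 4*p) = p*(p + 1)*(p + 4)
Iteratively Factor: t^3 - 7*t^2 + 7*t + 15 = (t - 3)*(t^2 - 4*t - 5) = (t - 3)*(t + 1)*(t - 5)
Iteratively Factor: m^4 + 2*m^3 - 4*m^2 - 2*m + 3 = (m - 1)*(m^3 + 3*m^2 - m - 3) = (m - 1)*(m + 3)*(m^2 - 1) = (m - 1)*(m + 1)*(m + 3)*(m - 1)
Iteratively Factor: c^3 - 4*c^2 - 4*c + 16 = (c - 4)*(c^2 - 4) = (c - 4)*(c - 2)*(c + 2)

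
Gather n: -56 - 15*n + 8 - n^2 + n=-n^2 - 14*n - 48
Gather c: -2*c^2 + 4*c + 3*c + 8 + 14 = -2*c^2 + 7*c + 22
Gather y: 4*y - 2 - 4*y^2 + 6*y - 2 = -4*y^2 + 10*y - 4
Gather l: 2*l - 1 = 2*l - 1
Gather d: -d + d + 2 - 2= 0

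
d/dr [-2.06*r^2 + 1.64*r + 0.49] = 1.64 - 4.12*r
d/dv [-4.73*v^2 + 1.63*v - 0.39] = 1.63 - 9.46*v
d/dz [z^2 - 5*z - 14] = 2*z - 5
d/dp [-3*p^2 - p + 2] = -6*p - 1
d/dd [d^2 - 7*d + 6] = 2*d - 7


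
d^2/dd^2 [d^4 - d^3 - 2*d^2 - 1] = 12*d^2 - 6*d - 4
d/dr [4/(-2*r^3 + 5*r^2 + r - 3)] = 4*(6*r^2 - 10*r - 1)/(2*r^3 - 5*r^2 - r + 3)^2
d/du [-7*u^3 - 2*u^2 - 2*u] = -21*u^2 - 4*u - 2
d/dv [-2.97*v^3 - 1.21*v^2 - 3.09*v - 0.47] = -8.91*v^2 - 2.42*v - 3.09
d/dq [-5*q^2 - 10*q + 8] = -10*q - 10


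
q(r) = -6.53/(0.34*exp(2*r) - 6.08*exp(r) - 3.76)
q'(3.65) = 0.07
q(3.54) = -0.03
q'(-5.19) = -0.02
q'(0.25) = -0.36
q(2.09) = 0.21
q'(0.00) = -0.39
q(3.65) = -0.02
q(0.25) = 0.59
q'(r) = -6.53*(-0.68*exp(2*r) + 6.08*exp(r))/(0.34*exp(2*r) - 6.08*exp(r) - 3.76)^2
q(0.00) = 0.69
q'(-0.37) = -0.42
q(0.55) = 0.49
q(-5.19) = 1.72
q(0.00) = 0.69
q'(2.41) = 0.13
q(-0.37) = 0.84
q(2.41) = 0.22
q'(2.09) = -0.03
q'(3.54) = 0.11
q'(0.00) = -0.39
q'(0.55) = -0.31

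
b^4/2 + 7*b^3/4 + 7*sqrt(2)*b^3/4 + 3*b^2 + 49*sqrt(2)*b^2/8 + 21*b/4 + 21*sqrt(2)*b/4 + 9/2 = (b/2 + 1)*(b + 3/2)*(b + sqrt(2)/2)*(b + 3*sqrt(2))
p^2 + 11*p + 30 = (p + 5)*(p + 6)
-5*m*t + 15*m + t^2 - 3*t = (-5*m + t)*(t - 3)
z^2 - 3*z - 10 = (z - 5)*(z + 2)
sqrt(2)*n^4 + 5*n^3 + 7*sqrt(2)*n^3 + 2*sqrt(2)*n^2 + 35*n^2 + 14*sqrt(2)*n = n*(n + 7)*(n + 2*sqrt(2))*(sqrt(2)*n + 1)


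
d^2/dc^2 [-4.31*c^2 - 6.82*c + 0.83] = -8.62000000000000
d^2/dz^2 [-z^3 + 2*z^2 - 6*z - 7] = 4 - 6*z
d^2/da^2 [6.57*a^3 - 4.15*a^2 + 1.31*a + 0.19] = 39.42*a - 8.3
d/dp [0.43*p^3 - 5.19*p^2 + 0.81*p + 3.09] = 1.29*p^2 - 10.38*p + 0.81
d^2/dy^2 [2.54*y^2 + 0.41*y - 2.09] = 5.08000000000000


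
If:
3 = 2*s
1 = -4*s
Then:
No Solution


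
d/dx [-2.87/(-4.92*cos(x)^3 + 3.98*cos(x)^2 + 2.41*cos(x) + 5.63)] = (42.3612*cos(x)^2 - 22.8452*cos(x) - 6.9167)*sin(x)/(-4.92*cos(x)^3 + 3.98*cos(x)^2 + 2.41*cos(x) + 5.63)^2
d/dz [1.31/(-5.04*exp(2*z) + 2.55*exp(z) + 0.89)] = (13.2048*exp(z) - 3.3405)*exp(z)/(-5.04*exp(2*z) + 2.55*exp(z) + 0.89)^2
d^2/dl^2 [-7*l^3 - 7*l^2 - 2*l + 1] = -42*l - 14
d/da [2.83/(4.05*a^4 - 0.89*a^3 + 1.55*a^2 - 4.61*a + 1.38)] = (-45.846*a^3 + 7.5561*a^2 - 8.773*a + 13.0463)/(4.05*a^4 - 0.89*a^3 + 1.55*a^2 - 4.61*a + 1.38)^2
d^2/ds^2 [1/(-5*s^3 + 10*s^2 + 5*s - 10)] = 2*((3*s - 2)*(s^3 - 2*s^2 - s + 2) - (-3*s^2 + 4*s + 1)^2)/(5*(s^3 - 2*s^2 - s + 2)^3)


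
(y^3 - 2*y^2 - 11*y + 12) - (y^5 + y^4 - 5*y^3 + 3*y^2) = -y^5 - y^4 + 6*y^3 - 5*y^2 - 11*y + 12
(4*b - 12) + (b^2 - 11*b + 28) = b^2 - 7*b + 16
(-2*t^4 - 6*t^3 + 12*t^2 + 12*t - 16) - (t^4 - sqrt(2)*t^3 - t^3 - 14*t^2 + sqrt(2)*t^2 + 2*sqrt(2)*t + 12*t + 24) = -3*t^4 - 5*t^3 + sqrt(2)*t^3 - sqrt(2)*t^2 + 26*t^2 - 2*sqrt(2)*t - 40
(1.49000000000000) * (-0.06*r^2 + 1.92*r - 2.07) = -0.0894*r^2 + 2.8608*r - 3.0843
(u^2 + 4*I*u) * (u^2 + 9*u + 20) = u^4 + 9*u^3 + 4*I*u^3 + 20*u^2 + 36*I*u^2 + 80*I*u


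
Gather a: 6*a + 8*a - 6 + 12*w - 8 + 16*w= 14*a + 28*w - 14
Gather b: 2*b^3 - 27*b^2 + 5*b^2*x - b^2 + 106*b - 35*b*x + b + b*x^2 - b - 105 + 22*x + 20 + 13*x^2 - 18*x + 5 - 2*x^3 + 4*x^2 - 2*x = 2*b^3 + b^2*(5*x - 28) + b*(x^2 - 35*x + 106) - 2*x^3 + 17*x^2 + 2*x - 80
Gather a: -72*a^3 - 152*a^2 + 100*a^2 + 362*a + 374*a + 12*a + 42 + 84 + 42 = -72*a^3 - 52*a^2 + 748*a + 168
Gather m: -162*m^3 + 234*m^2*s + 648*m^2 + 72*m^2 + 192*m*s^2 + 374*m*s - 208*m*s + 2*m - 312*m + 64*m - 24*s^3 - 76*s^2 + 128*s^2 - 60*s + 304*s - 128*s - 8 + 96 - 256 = -162*m^3 + m^2*(234*s + 720) + m*(192*s^2 + 166*s - 246) - 24*s^3 + 52*s^2 + 116*s - 168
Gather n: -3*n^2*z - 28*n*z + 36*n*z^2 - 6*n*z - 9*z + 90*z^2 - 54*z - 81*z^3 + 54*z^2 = -3*n^2*z + n*(36*z^2 - 34*z) - 81*z^3 + 144*z^2 - 63*z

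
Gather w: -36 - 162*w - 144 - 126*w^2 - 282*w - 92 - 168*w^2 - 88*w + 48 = -294*w^2 - 532*w - 224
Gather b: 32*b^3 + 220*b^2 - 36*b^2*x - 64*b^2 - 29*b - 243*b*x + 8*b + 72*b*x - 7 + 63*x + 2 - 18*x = 32*b^3 + b^2*(156 - 36*x) + b*(-171*x - 21) + 45*x - 5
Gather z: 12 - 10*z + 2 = 14 - 10*z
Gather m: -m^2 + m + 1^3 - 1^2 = -m^2 + m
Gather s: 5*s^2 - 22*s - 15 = 5*s^2 - 22*s - 15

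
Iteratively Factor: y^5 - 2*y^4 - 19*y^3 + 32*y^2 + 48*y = (y + 4)*(y^4 - 6*y^3 + 5*y^2 + 12*y) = (y - 4)*(y + 4)*(y^3 - 2*y^2 - 3*y) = (y - 4)*(y - 3)*(y + 4)*(y^2 + y) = y*(y - 4)*(y - 3)*(y + 4)*(y + 1)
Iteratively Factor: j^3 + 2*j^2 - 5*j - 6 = (j - 2)*(j^2 + 4*j + 3) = (j - 2)*(j + 1)*(j + 3)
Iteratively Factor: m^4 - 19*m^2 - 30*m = (m + 3)*(m^3 - 3*m^2 - 10*m) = (m - 5)*(m + 3)*(m^2 + 2*m) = m*(m - 5)*(m + 3)*(m + 2)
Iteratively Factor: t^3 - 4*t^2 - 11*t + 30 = (t - 2)*(t^2 - 2*t - 15) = (t - 2)*(t + 3)*(t - 5)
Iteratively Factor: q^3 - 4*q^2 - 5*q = (q + 1)*(q^2 - 5*q) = q*(q + 1)*(q - 5)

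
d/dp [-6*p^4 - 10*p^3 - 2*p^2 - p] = -24*p^3 - 30*p^2 - 4*p - 1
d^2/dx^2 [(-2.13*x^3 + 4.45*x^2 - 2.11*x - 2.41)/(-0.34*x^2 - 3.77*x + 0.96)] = (2.22044604925031e-16*x^5 + 3.5527136788005e-15*x^4 + 73.83327*x^3 - 53.29668*x^2 + 34.4451*x + 77.15021)/(0.039304*x^6 + 1.307436*x^5 + 14.16423*x^4 + 46.199465*x^3 - 39.99312*x^2 + 10.423296*x - 0.884736)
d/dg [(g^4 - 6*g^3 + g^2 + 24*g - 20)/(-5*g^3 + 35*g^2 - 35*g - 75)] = (-g^4 + 4*g^3 + 3*g^2 + 2*g - 20)/(5*(g^4 - 4*g^3 - 2*g^2 + 12*g + 9))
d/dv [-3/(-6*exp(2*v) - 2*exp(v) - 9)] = (-36*exp(v) - 6)*exp(v)/(6*exp(2*v) + 2*exp(v) + 9)^2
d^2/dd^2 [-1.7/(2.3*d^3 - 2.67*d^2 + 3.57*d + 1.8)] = ((23.46*d - 9.078)*(2.3*d^3 - 2.67*d^2 + 3.57*d + 1.8) - 1.7*(6.9*d^2 - 5.34*d + 3.57)*(13.8*d^2 - 10.68*d + 7.14))/(2.3*d^3 - 2.67*d^2 + 3.57*d + 1.8)^3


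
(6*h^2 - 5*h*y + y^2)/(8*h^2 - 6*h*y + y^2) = (-3*h + y)/(-4*h + y)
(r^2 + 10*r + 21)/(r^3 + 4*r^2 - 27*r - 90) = (r + 7)/(r^2 + r - 30)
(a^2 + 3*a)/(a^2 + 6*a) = (a + 3)/(a + 6)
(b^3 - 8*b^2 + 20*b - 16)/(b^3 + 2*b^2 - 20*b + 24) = (b - 4)/(b + 6)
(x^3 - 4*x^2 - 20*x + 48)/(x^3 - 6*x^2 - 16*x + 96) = (x - 2)/(x - 4)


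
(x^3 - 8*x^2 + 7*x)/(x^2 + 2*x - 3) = x*(x - 7)/(x + 3)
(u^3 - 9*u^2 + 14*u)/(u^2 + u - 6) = u*(u - 7)/(u + 3)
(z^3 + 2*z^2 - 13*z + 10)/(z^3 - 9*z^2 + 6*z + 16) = (z^2 + 4*z - 5)/(z^2 - 7*z - 8)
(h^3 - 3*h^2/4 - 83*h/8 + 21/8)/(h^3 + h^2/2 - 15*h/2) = (8*h^2 - 30*h + 7)/(4*h*(2*h - 5))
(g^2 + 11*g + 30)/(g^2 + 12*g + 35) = (g + 6)/(g + 7)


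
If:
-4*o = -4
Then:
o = 1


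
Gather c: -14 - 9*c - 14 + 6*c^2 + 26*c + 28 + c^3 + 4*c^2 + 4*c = c^3 + 10*c^2 + 21*c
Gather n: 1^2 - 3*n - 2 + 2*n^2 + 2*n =2*n^2 - n - 1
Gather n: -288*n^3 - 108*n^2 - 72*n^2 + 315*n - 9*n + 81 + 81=-288*n^3 - 180*n^2 + 306*n + 162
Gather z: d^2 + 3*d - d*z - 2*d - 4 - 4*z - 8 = d^2 + d + z*(-d - 4) - 12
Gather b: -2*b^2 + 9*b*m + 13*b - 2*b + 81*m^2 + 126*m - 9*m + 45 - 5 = -2*b^2 + b*(9*m + 11) + 81*m^2 + 117*m + 40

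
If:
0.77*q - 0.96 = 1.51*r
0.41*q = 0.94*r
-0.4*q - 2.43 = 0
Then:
No Solution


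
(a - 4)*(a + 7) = a^2 + 3*a - 28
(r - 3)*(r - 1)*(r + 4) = r^3 - 13*r + 12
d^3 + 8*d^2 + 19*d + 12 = (d + 1)*(d + 3)*(d + 4)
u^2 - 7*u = u*(u - 7)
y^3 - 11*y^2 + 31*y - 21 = (y - 7)*(y - 3)*(y - 1)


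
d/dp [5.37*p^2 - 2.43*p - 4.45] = 10.74*p - 2.43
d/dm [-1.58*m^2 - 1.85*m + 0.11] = -3.16*m - 1.85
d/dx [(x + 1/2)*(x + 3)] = 2*x + 7/2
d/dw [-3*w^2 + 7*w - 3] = 7 - 6*w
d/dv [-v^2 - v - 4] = -2*v - 1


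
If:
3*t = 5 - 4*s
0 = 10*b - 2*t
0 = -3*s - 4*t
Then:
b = -3/7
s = 20/7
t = -15/7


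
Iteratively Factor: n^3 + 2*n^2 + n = (n + 1)*(n^2 + n) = n*(n + 1)*(n + 1)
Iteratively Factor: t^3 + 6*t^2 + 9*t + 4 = (t + 1)*(t^2 + 5*t + 4) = (t + 1)^2*(t + 4)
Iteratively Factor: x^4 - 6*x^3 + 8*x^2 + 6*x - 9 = (x - 3)*(x^3 - 3*x^2 - x + 3) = (x - 3)*(x - 1)*(x^2 - 2*x - 3) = (x - 3)*(x - 1)*(x + 1)*(x - 3)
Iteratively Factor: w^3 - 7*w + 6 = (w + 3)*(w^2 - 3*w + 2) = (w - 1)*(w + 3)*(w - 2)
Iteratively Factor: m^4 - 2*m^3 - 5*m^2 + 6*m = (m - 1)*(m^3 - m^2 - 6*m) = (m - 3)*(m - 1)*(m^2 + 2*m) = m*(m - 3)*(m - 1)*(m + 2)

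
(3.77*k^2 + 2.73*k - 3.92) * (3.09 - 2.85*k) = -10.7445*k^3 + 3.8688*k^2 + 19.6077*k - 12.1128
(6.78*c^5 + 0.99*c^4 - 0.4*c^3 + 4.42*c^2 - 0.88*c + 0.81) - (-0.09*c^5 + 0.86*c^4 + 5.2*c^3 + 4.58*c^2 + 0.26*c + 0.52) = 6.87*c^5 + 0.13*c^4 - 5.6*c^3 - 0.16*c^2 - 1.14*c + 0.29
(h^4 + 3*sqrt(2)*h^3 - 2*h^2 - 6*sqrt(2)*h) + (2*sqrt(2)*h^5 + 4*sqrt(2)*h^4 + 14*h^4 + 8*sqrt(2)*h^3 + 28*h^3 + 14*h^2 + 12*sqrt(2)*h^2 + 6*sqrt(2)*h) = 2*sqrt(2)*h^5 + 4*sqrt(2)*h^4 + 15*h^4 + 11*sqrt(2)*h^3 + 28*h^3 + 12*h^2 + 12*sqrt(2)*h^2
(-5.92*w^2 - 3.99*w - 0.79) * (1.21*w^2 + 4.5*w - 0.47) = -7.1632*w^4 - 31.4679*w^3 - 16.1285*w^2 - 1.6797*w + 0.3713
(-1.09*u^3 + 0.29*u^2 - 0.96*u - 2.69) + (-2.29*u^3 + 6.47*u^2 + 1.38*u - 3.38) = -3.38*u^3 + 6.76*u^2 + 0.42*u - 6.07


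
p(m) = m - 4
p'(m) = 1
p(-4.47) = -8.47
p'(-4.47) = 1.00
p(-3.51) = -7.51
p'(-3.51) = 1.00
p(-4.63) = -8.63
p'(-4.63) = 1.00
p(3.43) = -0.57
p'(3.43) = 1.00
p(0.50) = -3.50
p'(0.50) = 1.00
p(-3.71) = -7.71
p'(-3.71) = 1.00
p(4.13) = 0.13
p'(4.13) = 1.00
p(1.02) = -2.98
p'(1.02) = 1.00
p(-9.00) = -13.00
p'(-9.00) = 1.00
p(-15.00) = -19.00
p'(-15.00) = 1.00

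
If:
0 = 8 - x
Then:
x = 8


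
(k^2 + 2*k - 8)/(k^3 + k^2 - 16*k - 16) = (k - 2)/(k^2 - 3*k - 4)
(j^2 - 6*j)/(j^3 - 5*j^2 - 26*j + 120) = j/(j^2 + j - 20)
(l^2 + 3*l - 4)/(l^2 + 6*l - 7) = (l + 4)/(l + 7)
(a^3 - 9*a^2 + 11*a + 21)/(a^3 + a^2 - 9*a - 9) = (a - 7)/(a + 3)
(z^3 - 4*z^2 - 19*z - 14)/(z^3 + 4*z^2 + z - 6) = (z^2 - 6*z - 7)/(z^2 + 2*z - 3)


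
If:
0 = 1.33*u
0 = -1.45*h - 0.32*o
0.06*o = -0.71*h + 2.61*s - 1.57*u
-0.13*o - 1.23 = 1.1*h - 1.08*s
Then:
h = -3.73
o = 16.91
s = -0.63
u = 0.00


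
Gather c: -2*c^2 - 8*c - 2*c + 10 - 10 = -2*c^2 - 10*c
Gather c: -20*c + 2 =2 - 20*c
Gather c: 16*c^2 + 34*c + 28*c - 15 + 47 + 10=16*c^2 + 62*c + 42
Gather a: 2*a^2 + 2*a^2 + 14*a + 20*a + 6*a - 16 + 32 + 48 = 4*a^2 + 40*a + 64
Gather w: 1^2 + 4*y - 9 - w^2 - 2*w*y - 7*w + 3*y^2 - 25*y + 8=-w^2 + w*(-2*y - 7) + 3*y^2 - 21*y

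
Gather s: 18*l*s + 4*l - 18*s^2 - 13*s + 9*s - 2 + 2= 4*l - 18*s^2 + s*(18*l - 4)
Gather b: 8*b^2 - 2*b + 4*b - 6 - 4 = 8*b^2 + 2*b - 10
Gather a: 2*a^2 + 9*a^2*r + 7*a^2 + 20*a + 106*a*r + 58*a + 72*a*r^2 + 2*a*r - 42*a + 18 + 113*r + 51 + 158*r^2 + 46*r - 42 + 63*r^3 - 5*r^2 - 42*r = a^2*(9*r + 9) + a*(72*r^2 + 108*r + 36) + 63*r^3 + 153*r^2 + 117*r + 27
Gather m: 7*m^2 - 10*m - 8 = 7*m^2 - 10*m - 8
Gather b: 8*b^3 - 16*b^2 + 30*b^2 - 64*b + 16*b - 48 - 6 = 8*b^3 + 14*b^2 - 48*b - 54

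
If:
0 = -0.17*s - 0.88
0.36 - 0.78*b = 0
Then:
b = 0.46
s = -5.18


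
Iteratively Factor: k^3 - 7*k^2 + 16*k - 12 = (k - 2)*(k^2 - 5*k + 6) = (k - 2)^2*(k - 3)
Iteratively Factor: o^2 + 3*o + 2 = (o + 2)*(o + 1)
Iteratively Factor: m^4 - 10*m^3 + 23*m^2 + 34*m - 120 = (m - 5)*(m^3 - 5*m^2 - 2*m + 24) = (m - 5)*(m - 3)*(m^2 - 2*m - 8) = (m - 5)*(m - 3)*(m + 2)*(m - 4)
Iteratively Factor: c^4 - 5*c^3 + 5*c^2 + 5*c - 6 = (c + 1)*(c^3 - 6*c^2 + 11*c - 6) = (c - 1)*(c + 1)*(c^2 - 5*c + 6) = (c - 3)*(c - 1)*(c + 1)*(c - 2)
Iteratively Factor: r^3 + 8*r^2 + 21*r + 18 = (r + 2)*(r^2 + 6*r + 9) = (r + 2)*(r + 3)*(r + 3)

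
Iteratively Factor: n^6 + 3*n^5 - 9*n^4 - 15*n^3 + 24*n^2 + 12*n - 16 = (n - 2)*(n^5 + 5*n^4 + n^3 - 13*n^2 - 2*n + 8) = (n - 2)*(n + 4)*(n^4 + n^3 - 3*n^2 - n + 2) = (n - 2)*(n - 1)*(n + 4)*(n^3 + 2*n^2 - n - 2) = (n - 2)*(n - 1)^2*(n + 4)*(n^2 + 3*n + 2) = (n - 2)*(n - 1)^2*(n + 1)*(n + 4)*(n + 2)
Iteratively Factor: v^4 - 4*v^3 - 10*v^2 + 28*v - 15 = (v - 1)*(v^3 - 3*v^2 - 13*v + 15) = (v - 5)*(v - 1)*(v^2 + 2*v - 3) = (v - 5)*(v - 1)*(v + 3)*(v - 1)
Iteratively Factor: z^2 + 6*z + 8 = (z + 2)*(z + 4)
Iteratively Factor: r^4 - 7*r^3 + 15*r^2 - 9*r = (r - 1)*(r^3 - 6*r^2 + 9*r) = r*(r - 1)*(r^2 - 6*r + 9) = r*(r - 3)*(r - 1)*(r - 3)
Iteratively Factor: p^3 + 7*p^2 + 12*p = (p + 3)*(p^2 + 4*p) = (p + 3)*(p + 4)*(p)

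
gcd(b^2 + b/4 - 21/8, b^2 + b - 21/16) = b + 7/4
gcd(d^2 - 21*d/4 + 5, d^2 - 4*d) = d - 4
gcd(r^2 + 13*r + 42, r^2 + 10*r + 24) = r + 6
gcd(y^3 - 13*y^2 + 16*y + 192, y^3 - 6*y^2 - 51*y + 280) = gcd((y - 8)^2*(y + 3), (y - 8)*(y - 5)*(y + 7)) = y - 8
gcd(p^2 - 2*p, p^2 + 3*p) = p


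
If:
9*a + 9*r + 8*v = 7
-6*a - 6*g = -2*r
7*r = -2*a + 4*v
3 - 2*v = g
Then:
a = -11/13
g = 331/299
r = 18/23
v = 283/299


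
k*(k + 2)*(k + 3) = k^3 + 5*k^2 + 6*k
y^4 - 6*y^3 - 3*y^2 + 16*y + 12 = (y - 6)*(y - 2)*(y + 1)^2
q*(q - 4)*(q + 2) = q^3 - 2*q^2 - 8*q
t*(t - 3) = t^2 - 3*t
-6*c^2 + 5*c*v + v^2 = (-c + v)*(6*c + v)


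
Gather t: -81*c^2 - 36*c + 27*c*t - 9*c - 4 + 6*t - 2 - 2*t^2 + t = -81*c^2 - 45*c - 2*t^2 + t*(27*c + 7) - 6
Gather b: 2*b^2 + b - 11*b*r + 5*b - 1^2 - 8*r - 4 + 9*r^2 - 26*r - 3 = 2*b^2 + b*(6 - 11*r) + 9*r^2 - 34*r - 8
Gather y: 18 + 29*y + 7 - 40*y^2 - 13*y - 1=-40*y^2 + 16*y + 24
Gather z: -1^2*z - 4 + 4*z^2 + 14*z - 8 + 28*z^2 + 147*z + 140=32*z^2 + 160*z + 128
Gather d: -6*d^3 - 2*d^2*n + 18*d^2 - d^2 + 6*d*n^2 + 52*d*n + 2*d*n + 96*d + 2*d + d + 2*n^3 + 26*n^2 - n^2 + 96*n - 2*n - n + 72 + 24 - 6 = -6*d^3 + d^2*(17 - 2*n) + d*(6*n^2 + 54*n + 99) + 2*n^3 + 25*n^2 + 93*n + 90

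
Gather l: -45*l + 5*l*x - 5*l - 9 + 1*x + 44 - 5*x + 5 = l*(5*x - 50) - 4*x + 40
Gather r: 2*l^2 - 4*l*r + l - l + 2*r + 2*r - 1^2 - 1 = 2*l^2 + r*(4 - 4*l) - 2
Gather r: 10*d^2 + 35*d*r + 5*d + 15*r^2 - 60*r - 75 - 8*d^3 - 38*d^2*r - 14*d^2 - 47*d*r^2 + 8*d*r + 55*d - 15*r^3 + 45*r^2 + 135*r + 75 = -8*d^3 - 4*d^2 + 60*d - 15*r^3 + r^2*(60 - 47*d) + r*(-38*d^2 + 43*d + 75)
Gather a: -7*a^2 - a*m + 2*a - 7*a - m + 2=-7*a^2 + a*(-m - 5) - m + 2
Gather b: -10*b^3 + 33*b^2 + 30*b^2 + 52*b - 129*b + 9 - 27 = -10*b^3 + 63*b^2 - 77*b - 18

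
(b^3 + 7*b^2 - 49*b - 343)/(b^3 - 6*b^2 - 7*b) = (b^2 + 14*b + 49)/(b*(b + 1))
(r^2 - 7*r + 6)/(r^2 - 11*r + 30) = (r - 1)/(r - 5)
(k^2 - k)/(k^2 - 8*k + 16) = k*(k - 1)/(k^2 - 8*k + 16)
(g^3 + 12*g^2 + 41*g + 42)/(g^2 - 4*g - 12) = (g^2 + 10*g + 21)/(g - 6)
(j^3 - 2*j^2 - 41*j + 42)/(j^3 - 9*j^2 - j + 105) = (j^2 + 5*j - 6)/(j^2 - 2*j - 15)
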